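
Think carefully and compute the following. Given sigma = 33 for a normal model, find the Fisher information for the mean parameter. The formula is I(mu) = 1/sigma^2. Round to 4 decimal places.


The Fisher information for the mean of a normal distribution is I(mu) = 1/sigma^2.
sigma = 33, so sigma^2 = 1089.
I(mu) = 1/1089 = 0.0009

0.0009


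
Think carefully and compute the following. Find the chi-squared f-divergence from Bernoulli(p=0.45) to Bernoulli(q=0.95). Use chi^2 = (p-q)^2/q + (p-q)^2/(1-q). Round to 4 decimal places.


Chi-squared divergence between Bernoulli distributions:
chi^2 = (p-q)^2/q + (p-q)^2/(1-q).
p = 0.45, q = 0.95, p-q = -0.5.
(p-q)^2 = 0.25.
term1 = 0.25/0.95 = 0.263158.
term2 = 0.25/0.05 = 5.0.
chi^2 = 0.263158 + 5.0 = 5.2632

5.2632


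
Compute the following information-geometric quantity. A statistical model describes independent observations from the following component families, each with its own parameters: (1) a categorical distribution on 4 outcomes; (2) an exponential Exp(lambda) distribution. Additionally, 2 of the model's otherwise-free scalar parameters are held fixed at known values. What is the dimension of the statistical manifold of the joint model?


The dimension of a statistical manifold equals the number of free
(independent) real parameters of the model. For a product of independent
blocks the parameter counts add.
- categorical on 4 outcomes (probabilities sum to 1): 4-1 = 3.
- exponential (lambda): 1.
Total = 3 + 1 = 4.
2 parameter(s) fixed at known values: 4 - 2 = 2.
Dimension = 2

2


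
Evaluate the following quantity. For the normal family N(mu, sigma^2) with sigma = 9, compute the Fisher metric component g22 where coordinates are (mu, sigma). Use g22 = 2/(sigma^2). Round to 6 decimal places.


For the 2-parameter normal family, the Fisher metric has:
  g11 = 1/sigma^2, g22 = 2/sigma^2.
sigma = 9, sigma^2 = 81.
g22 = 0.024691

0.024691


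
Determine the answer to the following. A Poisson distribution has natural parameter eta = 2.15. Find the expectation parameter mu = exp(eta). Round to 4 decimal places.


Expectation parameter for Poisson exponential family:
mu = exp(eta).
eta = 2.15.
mu = exp(2.15) = 8.5849

8.5849


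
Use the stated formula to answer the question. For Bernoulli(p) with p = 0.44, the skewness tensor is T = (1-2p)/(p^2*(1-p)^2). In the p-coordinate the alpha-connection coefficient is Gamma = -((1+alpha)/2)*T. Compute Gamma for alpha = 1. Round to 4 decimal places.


Skewness (Amari-Chentsov) tensor: T = (1-2p)/(p^2*(1-p)^2).
p = 0.44, 1-2p = 0.12, p^2 = 0.1936, (1-p)^2 = 0.3136.
T = 0.12/(0.1936 * 0.3136) = 1.976514.
In the p-coordinate, Gamma^(alpha) = Gamma^(0) - (alpha/2)*T with Gamma^(0) = (1/2)*g'(p) = -T/2,
so Gamma^(alpha) = -((1+alpha)/2)*T.
alpha = 1, -(1+alpha)/2 = -1.0.
Gamma = -1.0 * 1.976514 = -1.9765

-1.9765


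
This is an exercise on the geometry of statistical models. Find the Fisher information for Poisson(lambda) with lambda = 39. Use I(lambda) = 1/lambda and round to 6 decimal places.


Fisher information for Poisson: I(lambda) = 1/lambda.
lambda = 39.
I(lambda) = 1/39 = 0.025641

0.025641


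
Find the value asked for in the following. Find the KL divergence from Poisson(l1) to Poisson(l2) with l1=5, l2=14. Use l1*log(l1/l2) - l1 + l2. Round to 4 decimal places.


KL divergence for Poisson:
KL = l1*log(l1/l2) - l1 + l2.
l1 = 5, l2 = 14.
log(5/14) = -1.029619.
l1*log(l1/l2) = 5 * -1.029619 = -5.148097.
KL = -5.148097 - 5 + 14 = 3.8519

3.8519


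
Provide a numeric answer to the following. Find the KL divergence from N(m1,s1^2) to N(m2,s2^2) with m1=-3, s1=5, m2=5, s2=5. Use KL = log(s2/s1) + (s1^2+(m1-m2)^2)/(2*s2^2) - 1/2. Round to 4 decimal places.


KL divergence between normal distributions:
KL = log(s2/s1) + (s1^2 + (m1-m2)^2)/(2*s2^2) - 1/2.
log(5/5) = 0.0.
(5^2 + (-3-5)^2)/(2*5^2) = (25 + 64)/50 = 1.78.
KL = 0.0 + 1.78 - 0.5 = 1.2800

1.2800


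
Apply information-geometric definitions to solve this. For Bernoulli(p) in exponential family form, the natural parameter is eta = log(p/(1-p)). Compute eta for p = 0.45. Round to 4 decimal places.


Natural parameter for Bernoulli: eta = log(p/(1-p)).
p = 0.45, 1-p = 0.55.
p/(1-p) = 0.818182.
eta = log(0.818182) = -0.2007

-0.2007


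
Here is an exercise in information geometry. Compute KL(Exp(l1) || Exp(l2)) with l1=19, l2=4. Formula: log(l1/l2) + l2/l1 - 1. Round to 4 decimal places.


KL divergence for exponential family:
KL = log(l1/l2) + l2/l1 - 1.
log(19/4) = 1.558145.
4/19 = 0.210526.
KL = 1.558145 + 0.210526 - 1 = 0.7687

0.7687


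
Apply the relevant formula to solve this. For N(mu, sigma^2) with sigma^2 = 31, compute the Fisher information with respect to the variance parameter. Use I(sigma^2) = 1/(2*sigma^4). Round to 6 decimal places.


Fisher information for variance: I(sigma^2) = 1/(2*sigma^4).
sigma^2 = 31, so sigma^4 = 961.
I = 1/(2*961) = 1/1922 = 0.000520

0.000520


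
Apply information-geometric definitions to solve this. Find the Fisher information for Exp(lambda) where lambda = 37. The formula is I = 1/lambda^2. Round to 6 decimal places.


Fisher information for exponential: I(lambda) = 1/lambda^2.
lambda = 37, lambda^2 = 1369.
I = 1/1369 = 0.000730

0.000730


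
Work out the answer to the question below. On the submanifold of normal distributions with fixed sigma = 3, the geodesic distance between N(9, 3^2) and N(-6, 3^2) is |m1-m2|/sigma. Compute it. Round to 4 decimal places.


On the fixed-variance normal subfamily, geodesic distance = |m1-m2|/sigma.
|9 - -6| = 15.
sigma = 3.
d = 15/3 = 5.0000

5.0000


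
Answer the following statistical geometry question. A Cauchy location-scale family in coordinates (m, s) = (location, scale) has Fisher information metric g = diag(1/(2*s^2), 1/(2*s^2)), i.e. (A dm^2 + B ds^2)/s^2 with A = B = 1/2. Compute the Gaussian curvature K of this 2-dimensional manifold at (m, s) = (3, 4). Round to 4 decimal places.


The metric has the form g = (A dm^2 + B ds^2)/s^2 with A = 1/2, B = 1/2.
Substitute u = sqrt(A/B)*m: g = B*(du^2 + ds^2)/s^2, i.e. B times the
Poincare upper half-plane metric, which has constant Gaussian curvature -1.
Scaling a 2D metric by a constant c divides the Gaussian curvature by c,
so K = -1/B = -1/(1/2) = -2.0000 everywhere (the point (m, s) = (3, 4) is irrelevant:
the curvature is constant).
The requested Gaussian curvature is K = -2.0000.

-2.0000


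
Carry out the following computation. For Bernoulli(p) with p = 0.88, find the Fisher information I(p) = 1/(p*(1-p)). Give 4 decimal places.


For Bernoulli(p), Fisher information is I(p) = 1/(p*(1-p)).
p = 0.88, 1-p = 0.12.
p*(1-p) = 0.1056.
I(p) = 1/0.1056 = 9.4697

9.4697


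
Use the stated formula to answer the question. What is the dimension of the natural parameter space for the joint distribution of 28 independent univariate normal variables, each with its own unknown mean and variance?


Exponential family dimension calculation:
Each univariate normal has two natural parameters (mu/sigma^2 and -1/(2 sigma^2)).
With 28 independent components, dim = 2 * 28 = 56.

56


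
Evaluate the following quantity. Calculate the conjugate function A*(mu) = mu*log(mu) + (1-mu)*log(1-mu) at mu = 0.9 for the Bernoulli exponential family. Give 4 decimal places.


Legendre transform for Bernoulli:
A*(mu) = mu*log(mu) + (1-mu)*log(1-mu).
mu = 0.9, 1-mu = 0.1.
mu*log(mu) = 0.9*log(0.9) = -0.094824.
(1-mu)*log(1-mu) = 0.1*log(0.1) = -0.230259.
A* = -0.094824 + -0.230259 = -0.3251

-0.3251


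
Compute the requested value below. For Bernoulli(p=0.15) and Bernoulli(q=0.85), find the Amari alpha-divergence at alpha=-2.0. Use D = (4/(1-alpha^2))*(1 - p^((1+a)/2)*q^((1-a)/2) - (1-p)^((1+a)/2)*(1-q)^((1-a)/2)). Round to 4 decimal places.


Amari alpha-divergence:
D = (4/(1-alpha^2))*(1 - p^((1+a)/2)*q^((1-a)/2) - (1-p)^((1+a)/2)*(1-q)^((1-a)/2)).
alpha = -2.0, p = 0.15, q = 0.85.
e1 = (1+alpha)/2 = -0.5, e2 = (1-alpha)/2 = 1.5.
t1 = p^e1 * q^e2 = 0.15^-0.5 * 0.85^1.5 = 2.023405.
t2 = (1-p)^e1 * (1-q)^e2 = 0.85^-0.5 * 0.15^1.5 = 0.063013.
4/(1-alpha^2) = -1.333333.
D = -1.333333*(1 - 2.023405 - 0.063013) = 1.4486

1.4486


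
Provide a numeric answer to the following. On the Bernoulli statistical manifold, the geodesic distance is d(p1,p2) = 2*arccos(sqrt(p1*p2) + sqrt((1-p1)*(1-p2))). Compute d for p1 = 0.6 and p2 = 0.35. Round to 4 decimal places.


Geodesic distance on Bernoulli manifold:
d(p1,p2) = 2*arccos(sqrt(p1*p2) + sqrt((1-p1)*(1-p2))).
sqrt(p1*p2) = sqrt(0.6*0.35) = 0.458258.
sqrt((1-p1)*(1-p2)) = sqrt(0.4*0.65) = 0.509902.
arg = 0.458258 + 0.509902 = 0.96816.
d = 2*arccos(0.96816) = 0.5061

0.5061


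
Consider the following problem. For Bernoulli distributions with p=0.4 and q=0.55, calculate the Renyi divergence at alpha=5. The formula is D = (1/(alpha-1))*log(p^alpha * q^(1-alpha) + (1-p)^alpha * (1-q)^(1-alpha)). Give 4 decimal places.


Renyi divergence of order alpha between Bernoulli distributions:
D = (1/(alpha-1))*log(p^alpha * q^(1-alpha) + (1-p)^alpha * (1-q)^(1-alpha)).
alpha = 5, p = 0.4, q = 0.55.
p^alpha * q^(1-alpha) = 0.4^5 * 0.55^-4 = 0.111905.
(1-p)^alpha * (1-q)^(1-alpha) = 0.6^5 * 0.45^-4 = 1.896296.
sum = 0.111905 + 1.896296 = 2.008201.
D = (1/4)*log(2.008201) = 0.1743

0.1743


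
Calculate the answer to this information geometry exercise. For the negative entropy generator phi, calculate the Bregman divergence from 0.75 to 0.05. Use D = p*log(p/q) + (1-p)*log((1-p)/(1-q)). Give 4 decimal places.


Bregman divergence with negative entropy generator:
D = p*log(p/q) + (1-p)*log((1-p)/(1-q)).
p = 0.75, q = 0.05.
p*log(p/q) = 0.75*log(0.75/0.05) = 2.031038.
(1-p)*log((1-p)/(1-q)) = 0.25*log(0.25/0.95) = -0.33375.
D = 2.031038 + -0.33375 = 1.6973

1.6973


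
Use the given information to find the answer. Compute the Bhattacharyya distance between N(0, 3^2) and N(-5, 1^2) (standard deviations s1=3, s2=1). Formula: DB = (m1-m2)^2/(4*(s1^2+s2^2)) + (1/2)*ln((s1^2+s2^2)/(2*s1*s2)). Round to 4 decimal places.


Bhattacharyya distance between two Gaussians:
DB = (m1-m2)^2/(4*(s1^2+s2^2)) + (1/2)*ln((s1^2+s2^2)/(2*s1*s2)).
(m1-m2)^2 = (5)^2 = 25.
s1^2+s2^2 = 9 + 1 = 10.
term1 = 25/40 = 0.625.
term2 = 0.5*ln(10/6.0) = 0.255413.
DB = 0.625 + 0.255413 = 0.8804

0.8804


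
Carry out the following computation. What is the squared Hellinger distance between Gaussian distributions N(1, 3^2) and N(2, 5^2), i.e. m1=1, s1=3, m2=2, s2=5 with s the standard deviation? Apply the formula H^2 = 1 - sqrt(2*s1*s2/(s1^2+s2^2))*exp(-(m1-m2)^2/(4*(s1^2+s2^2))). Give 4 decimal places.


Squared Hellinger distance for Gaussians:
H^2 = 1 - sqrt(2*s1*s2/(s1^2+s2^2)) * exp(-(m1-m2)^2/(4*(s1^2+s2^2))).
s1^2 = 9, s2^2 = 25, s1^2+s2^2 = 34.
sqrt(2*3*5/(34)) = 0.939336.
(m1-m2)^2 = (-1)^2 = 1.
exp(-1/(4*34)) = exp(-0.007353) = 0.992674.
H^2 = 1 - 0.939336*0.992674 = 0.0675

0.0675


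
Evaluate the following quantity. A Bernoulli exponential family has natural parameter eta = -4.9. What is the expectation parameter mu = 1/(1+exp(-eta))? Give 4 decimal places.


Dual coordinate (expectation parameter) for Bernoulli:
mu = 1/(1+exp(-eta)).
eta = -4.9.
exp(-eta) = exp(4.9) = 134.28978.
mu = 1/(1+134.28978) = 0.0074

0.0074


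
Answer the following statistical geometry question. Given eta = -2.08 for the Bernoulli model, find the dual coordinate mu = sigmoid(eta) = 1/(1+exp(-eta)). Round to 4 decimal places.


Dual coordinate (expectation parameter) for Bernoulli:
mu = 1/(1+exp(-eta)).
eta = -2.08.
exp(-eta) = exp(2.08) = 8.004469.
mu = 1/(1+8.004469) = 0.1111

0.1111


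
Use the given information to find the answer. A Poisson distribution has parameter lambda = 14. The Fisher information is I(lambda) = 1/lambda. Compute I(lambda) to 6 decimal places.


Fisher information for Poisson: I(lambda) = 1/lambda.
lambda = 14.
I(lambda) = 1/14 = 0.071429

0.071429


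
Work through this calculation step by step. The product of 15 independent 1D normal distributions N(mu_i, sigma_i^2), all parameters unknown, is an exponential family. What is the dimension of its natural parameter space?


Exponential family dimension calculation:
Each univariate normal has two natural parameters (mu/sigma^2 and -1/(2 sigma^2)).
With 15 independent components, dim = 2 * 15 = 30.

30


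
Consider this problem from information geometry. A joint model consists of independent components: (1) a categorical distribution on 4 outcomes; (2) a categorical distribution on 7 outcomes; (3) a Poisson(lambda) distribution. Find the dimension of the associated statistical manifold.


The dimension of a statistical manifold equals the number of free
(independent) real parameters of the model. For a product of independent
blocks the parameter counts add.
- categorical on 4 outcomes (probabilities sum to 1): 4-1 = 3.
- categorical on 7 outcomes (probabilities sum to 1): 7-1 = 6.
- Poisson (lambda): 1.
Total = 3 + 6 + 1 = 10.
Dimension = 10

10


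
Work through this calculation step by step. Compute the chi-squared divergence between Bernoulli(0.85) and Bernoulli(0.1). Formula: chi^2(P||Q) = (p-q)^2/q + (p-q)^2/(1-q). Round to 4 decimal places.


Chi-squared divergence between Bernoulli distributions:
chi^2 = (p-q)^2/q + (p-q)^2/(1-q).
p = 0.85, q = 0.1, p-q = 0.75.
(p-q)^2 = 0.5625.
term1 = 0.5625/0.1 = 5.625.
term2 = 0.5625/0.9 = 0.625.
chi^2 = 5.625 + 0.625 = 6.2500

6.2500


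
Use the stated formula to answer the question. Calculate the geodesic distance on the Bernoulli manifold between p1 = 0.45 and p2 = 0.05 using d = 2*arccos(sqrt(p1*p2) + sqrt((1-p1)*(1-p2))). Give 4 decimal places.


Geodesic distance on Bernoulli manifold:
d(p1,p2) = 2*arccos(sqrt(p1*p2) + sqrt((1-p1)*(1-p2))).
sqrt(p1*p2) = sqrt(0.45*0.05) = 0.15.
sqrt((1-p1)*(1-p2)) = sqrt(0.55*0.95) = 0.722842.
arg = 0.15 + 0.722842 = 0.872842.
d = 2*arccos(0.872842) = 1.0196

1.0196


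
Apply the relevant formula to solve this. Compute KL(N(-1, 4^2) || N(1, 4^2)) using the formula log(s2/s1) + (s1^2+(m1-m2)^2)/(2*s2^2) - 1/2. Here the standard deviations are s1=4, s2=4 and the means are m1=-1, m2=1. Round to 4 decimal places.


KL divergence between normal distributions:
KL = log(s2/s1) + (s1^2 + (m1-m2)^2)/(2*s2^2) - 1/2.
log(4/4) = 0.0.
(4^2 + (-1-1)^2)/(2*4^2) = (16 + 4)/32 = 0.625.
KL = 0.0 + 0.625 - 0.5 = 0.1250

0.1250


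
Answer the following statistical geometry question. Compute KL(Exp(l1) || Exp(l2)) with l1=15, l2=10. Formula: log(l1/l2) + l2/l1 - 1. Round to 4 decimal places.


KL divergence for exponential family:
KL = log(l1/l2) + l2/l1 - 1.
log(15/10) = 0.405465.
10/15 = 0.666667.
KL = 0.405465 + 0.666667 - 1 = 0.0721

0.0721


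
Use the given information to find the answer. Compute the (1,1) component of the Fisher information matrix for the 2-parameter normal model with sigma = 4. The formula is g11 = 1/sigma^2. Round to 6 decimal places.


For the 2-parameter normal family, the Fisher metric has:
  g11 = 1/sigma^2, g22 = 2/sigma^2.
sigma = 4, sigma^2 = 16.
g11 = 0.062500

0.062500


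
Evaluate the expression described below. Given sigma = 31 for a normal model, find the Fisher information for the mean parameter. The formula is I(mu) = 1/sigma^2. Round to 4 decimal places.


The Fisher information for the mean of a normal distribution is I(mu) = 1/sigma^2.
sigma = 31, so sigma^2 = 961.
I(mu) = 1/961 = 0.0010

0.0010


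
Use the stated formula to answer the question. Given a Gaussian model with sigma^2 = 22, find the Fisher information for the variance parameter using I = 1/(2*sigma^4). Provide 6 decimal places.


Fisher information for variance: I(sigma^2) = 1/(2*sigma^4).
sigma^2 = 22, so sigma^4 = 484.
I = 1/(2*484) = 1/968 = 0.001033

0.001033


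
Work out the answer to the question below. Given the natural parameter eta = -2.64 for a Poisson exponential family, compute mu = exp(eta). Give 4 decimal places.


Expectation parameter for Poisson exponential family:
mu = exp(eta).
eta = -2.64.
mu = exp(-2.64) = 0.0714

0.0714


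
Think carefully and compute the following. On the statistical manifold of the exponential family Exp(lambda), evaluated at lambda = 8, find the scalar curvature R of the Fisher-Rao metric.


This family has a single free parameter, so its statistical manifold
is 1-dimensional. The Riemann curvature tensor of any 1-dimensional
Riemannian manifold vanishes identically, so R = 0.

0


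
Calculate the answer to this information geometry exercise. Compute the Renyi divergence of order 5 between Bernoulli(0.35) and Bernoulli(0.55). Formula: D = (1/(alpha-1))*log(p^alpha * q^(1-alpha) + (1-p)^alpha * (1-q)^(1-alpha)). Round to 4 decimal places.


Renyi divergence of order alpha between Bernoulli distributions:
D = (1/(alpha-1))*log(p^alpha * q^(1-alpha) + (1-p)^alpha * (1-q)^(1-alpha)).
alpha = 5, p = 0.35, q = 0.55.
p^alpha * q^(1-alpha) = 0.35^5 * 0.55^-4 = 0.057397.
(1-p)^alpha * (1-q)^(1-alpha) = 0.65^5 * 0.45^-4 = 2.829546.
sum = 0.057397 + 2.829546 = 2.886943.
D = (1/4)*log(2.886943) = 0.2650

0.2650


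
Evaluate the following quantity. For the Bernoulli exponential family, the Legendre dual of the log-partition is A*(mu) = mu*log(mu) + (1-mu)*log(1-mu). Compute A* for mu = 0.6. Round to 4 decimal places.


Legendre transform for Bernoulli:
A*(mu) = mu*log(mu) + (1-mu)*log(1-mu).
mu = 0.6, 1-mu = 0.4.
mu*log(mu) = 0.6*log(0.6) = -0.306495.
(1-mu)*log(1-mu) = 0.4*log(0.4) = -0.366516.
A* = -0.306495 + -0.366516 = -0.6730

-0.6730


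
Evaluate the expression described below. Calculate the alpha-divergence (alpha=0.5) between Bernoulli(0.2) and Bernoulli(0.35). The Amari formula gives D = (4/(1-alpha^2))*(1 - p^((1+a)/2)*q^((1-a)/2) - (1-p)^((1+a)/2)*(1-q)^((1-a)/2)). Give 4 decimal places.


Amari alpha-divergence:
D = (4/(1-alpha^2))*(1 - p^((1+a)/2)*q^((1-a)/2) - (1-p)^((1+a)/2)*(1-q)^((1-a)/2)).
alpha = 0.5, p = 0.2, q = 0.35.
e1 = (1+alpha)/2 = 0.75, e2 = (1-alpha)/2 = 0.25.
t1 = p^e1 * q^e2 = 0.2^0.75 * 0.35^0.25 = 0.230033.
t2 = (1-p)^e1 * (1-q)^e2 = 0.8^0.75 * 0.65^0.25 = 0.759532.
4/(1-alpha^2) = 5.333333.
D = 5.333333*(1 - 0.230033 - 0.759532) = 0.0557

0.0557


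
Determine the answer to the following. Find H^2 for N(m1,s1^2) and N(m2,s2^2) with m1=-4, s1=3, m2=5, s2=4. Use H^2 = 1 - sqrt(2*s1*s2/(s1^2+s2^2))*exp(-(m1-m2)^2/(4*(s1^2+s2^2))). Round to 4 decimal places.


Squared Hellinger distance for Gaussians:
H^2 = 1 - sqrt(2*s1*s2/(s1^2+s2^2)) * exp(-(m1-m2)^2/(4*(s1^2+s2^2))).
s1^2 = 9, s2^2 = 16, s1^2+s2^2 = 25.
sqrt(2*3*4/(25)) = 0.979796.
(m1-m2)^2 = (-9)^2 = 81.
exp(-81/(4*25)) = exp(-0.81) = 0.444858.
H^2 = 1 - 0.979796*0.444858 = 0.5641

0.5641


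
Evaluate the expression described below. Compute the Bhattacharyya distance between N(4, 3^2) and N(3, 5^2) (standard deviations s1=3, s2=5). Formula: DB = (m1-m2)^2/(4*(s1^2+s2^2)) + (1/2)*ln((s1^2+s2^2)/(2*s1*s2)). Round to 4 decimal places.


Bhattacharyya distance between two Gaussians:
DB = (m1-m2)^2/(4*(s1^2+s2^2)) + (1/2)*ln((s1^2+s2^2)/(2*s1*s2)).
(m1-m2)^2 = (1)^2 = 1.
s1^2+s2^2 = 9 + 25 = 34.
term1 = 1/136 = 0.007353.
term2 = 0.5*ln(34/30.0) = 0.062582.
DB = 0.007353 + 0.062582 = 0.0699

0.0699


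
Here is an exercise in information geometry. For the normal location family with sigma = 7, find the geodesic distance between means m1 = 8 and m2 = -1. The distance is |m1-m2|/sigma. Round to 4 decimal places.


On the fixed-variance normal subfamily, geodesic distance = |m1-m2|/sigma.
|8 - -1| = 9.
sigma = 7.
d = 9/7 = 1.2857

1.2857


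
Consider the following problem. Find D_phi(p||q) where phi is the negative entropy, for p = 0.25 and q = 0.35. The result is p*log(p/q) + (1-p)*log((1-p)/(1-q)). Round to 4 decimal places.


Bregman divergence with negative entropy generator:
D = p*log(p/q) + (1-p)*log((1-p)/(1-q)).
p = 0.25, q = 0.35.
p*log(p/q) = 0.25*log(0.25/0.35) = -0.084118.
(1-p)*log((1-p)/(1-q)) = 0.75*log(0.75/0.65) = 0.107326.
D = -0.084118 + 0.107326 = 0.0232

0.0232


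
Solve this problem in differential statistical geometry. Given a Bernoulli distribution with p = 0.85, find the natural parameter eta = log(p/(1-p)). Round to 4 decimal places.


Natural parameter for Bernoulli: eta = log(p/(1-p)).
p = 0.85, 1-p = 0.15.
p/(1-p) = 5.666667.
eta = log(5.666667) = 1.7346

1.7346


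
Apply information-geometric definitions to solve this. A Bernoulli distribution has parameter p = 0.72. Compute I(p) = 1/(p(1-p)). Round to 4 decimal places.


For Bernoulli(p), Fisher information is I(p) = 1/(p*(1-p)).
p = 0.72, 1-p = 0.28.
p*(1-p) = 0.2016.
I(p) = 1/0.2016 = 4.9603

4.9603


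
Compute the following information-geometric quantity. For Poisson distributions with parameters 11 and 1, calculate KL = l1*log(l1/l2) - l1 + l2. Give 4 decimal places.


KL divergence for Poisson:
KL = l1*log(l1/l2) - l1 + l2.
l1 = 11, l2 = 1.
log(11/1) = 2.397895.
l1*log(l1/l2) = 11 * 2.397895 = 26.376848.
KL = 26.376848 - 11 + 1 = 16.3768

16.3768


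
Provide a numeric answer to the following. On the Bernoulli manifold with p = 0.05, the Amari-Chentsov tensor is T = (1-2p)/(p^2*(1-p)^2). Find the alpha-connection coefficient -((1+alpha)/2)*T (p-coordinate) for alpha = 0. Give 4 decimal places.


Skewness (Amari-Chentsov) tensor: T = (1-2p)/(p^2*(1-p)^2).
p = 0.05, 1-2p = 0.9, p^2 = 0.0025, (1-p)^2 = 0.9025.
T = 0.9/(0.0025 * 0.9025) = 398.891967.
In the p-coordinate, Gamma^(alpha) = Gamma^(0) - (alpha/2)*T with Gamma^(0) = (1/2)*g'(p) = -T/2,
so Gamma^(alpha) = -((1+alpha)/2)*T.
alpha = 0, -(1+alpha)/2 = -0.5.
Gamma = -0.5 * 398.891967 = -199.4460

-199.4460


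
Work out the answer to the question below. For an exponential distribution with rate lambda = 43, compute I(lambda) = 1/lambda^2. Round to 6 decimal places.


Fisher information for exponential: I(lambda) = 1/lambda^2.
lambda = 43, lambda^2 = 1849.
I = 1/1849 = 0.000541

0.000541


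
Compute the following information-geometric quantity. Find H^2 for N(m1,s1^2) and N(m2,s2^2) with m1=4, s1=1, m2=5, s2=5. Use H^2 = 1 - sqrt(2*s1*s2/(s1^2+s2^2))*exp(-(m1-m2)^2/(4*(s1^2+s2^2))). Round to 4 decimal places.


Squared Hellinger distance for Gaussians:
H^2 = 1 - sqrt(2*s1*s2/(s1^2+s2^2)) * exp(-(m1-m2)^2/(4*(s1^2+s2^2))).
s1^2 = 1, s2^2 = 25, s1^2+s2^2 = 26.
sqrt(2*1*5/(26)) = 0.620174.
(m1-m2)^2 = (-1)^2 = 1.
exp(-1/(4*26)) = exp(-0.009615) = 0.990431.
H^2 = 1 - 0.620174*0.990431 = 0.3858

0.3858


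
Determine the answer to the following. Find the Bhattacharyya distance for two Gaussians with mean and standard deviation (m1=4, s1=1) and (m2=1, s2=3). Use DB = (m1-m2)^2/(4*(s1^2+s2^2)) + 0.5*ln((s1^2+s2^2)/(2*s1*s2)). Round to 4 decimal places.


Bhattacharyya distance between two Gaussians:
DB = (m1-m2)^2/(4*(s1^2+s2^2)) + (1/2)*ln((s1^2+s2^2)/(2*s1*s2)).
(m1-m2)^2 = (3)^2 = 9.
s1^2+s2^2 = 1 + 9 = 10.
term1 = 9/40 = 0.225.
term2 = 0.5*ln(10/6.0) = 0.255413.
DB = 0.225 + 0.255413 = 0.4804

0.4804


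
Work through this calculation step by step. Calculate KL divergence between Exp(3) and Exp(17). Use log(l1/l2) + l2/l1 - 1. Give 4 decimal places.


KL divergence for exponential family:
KL = log(l1/l2) + l2/l1 - 1.
log(3/17) = -1.734601.
17/3 = 5.666667.
KL = -1.734601 + 5.666667 - 1 = 2.9321

2.9321


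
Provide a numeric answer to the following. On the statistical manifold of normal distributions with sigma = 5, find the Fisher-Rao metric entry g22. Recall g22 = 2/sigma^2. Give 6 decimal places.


For the 2-parameter normal family, the Fisher metric has:
  g11 = 1/sigma^2, g22 = 2/sigma^2.
sigma = 5, sigma^2 = 25.
g22 = 0.080000

0.080000


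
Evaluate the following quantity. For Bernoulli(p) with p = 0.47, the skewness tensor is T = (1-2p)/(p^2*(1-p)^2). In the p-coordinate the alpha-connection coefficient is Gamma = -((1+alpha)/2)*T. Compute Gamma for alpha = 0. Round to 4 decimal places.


Skewness (Amari-Chentsov) tensor: T = (1-2p)/(p^2*(1-p)^2).
p = 0.47, 1-2p = 0.06, p^2 = 0.2209, (1-p)^2 = 0.2809.
T = 0.06/(0.2209 * 0.2809) = 0.96695.
In the p-coordinate, Gamma^(alpha) = Gamma^(0) - (alpha/2)*T with Gamma^(0) = (1/2)*g'(p) = -T/2,
so Gamma^(alpha) = -((1+alpha)/2)*T.
alpha = 0, -(1+alpha)/2 = -0.5.
Gamma = -0.5 * 0.96695 = -0.4835

-0.4835


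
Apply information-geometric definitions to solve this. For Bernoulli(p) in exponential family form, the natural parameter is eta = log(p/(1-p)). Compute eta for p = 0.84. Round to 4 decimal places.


Natural parameter for Bernoulli: eta = log(p/(1-p)).
p = 0.84, 1-p = 0.16.
p/(1-p) = 5.25.
eta = log(5.25) = 1.6582

1.6582


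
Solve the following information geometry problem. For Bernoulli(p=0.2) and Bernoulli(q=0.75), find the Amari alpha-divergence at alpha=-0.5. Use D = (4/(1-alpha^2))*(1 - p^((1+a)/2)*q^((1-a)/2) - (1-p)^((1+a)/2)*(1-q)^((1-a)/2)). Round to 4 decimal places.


Amari alpha-divergence:
D = (4/(1-alpha^2))*(1 - p^((1+a)/2)*q^((1-a)/2) - (1-p)^((1+a)/2)*(1-q)^((1-a)/2)).
alpha = -0.5, p = 0.2, q = 0.75.
e1 = (1+alpha)/2 = 0.25, e2 = (1-alpha)/2 = 0.75.
t1 = p^e1 * q^e2 = 0.2^0.25 * 0.75^0.75 = 0.538956.
t2 = (1-p)^e1 * (1-q)^e2 = 0.8^0.25 * 0.25^0.75 = 0.33437.
4/(1-alpha^2) = 5.333333.
D = 5.333333*(1 - 0.538956 - 0.33437) = 0.6756

0.6756


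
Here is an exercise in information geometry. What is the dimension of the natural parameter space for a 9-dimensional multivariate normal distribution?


Exponential family dimension calculation:
For 9-dim MVN: mean has 9 params, covariance has 9*10/2 = 45 unique entries.
Total dim = 9 + 45 = 54.

54


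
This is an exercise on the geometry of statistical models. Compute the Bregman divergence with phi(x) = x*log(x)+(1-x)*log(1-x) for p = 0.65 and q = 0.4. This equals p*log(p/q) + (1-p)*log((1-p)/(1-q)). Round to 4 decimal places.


Bregman divergence with negative entropy generator:
D = p*log(p/q) + (1-p)*log((1-p)/(1-q)).
p = 0.65, q = 0.4.
p*log(p/q) = 0.65*log(0.65/0.4) = 0.31558.
(1-p)*log((1-p)/(1-q)) = 0.35*log(0.35/0.6) = -0.188649.
D = 0.31558 + -0.188649 = 0.1269

0.1269


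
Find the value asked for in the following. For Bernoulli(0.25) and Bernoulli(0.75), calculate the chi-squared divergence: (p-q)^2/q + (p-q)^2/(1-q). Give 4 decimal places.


Chi-squared divergence between Bernoulli distributions:
chi^2 = (p-q)^2/q + (p-q)^2/(1-q).
p = 0.25, q = 0.75, p-q = -0.5.
(p-q)^2 = 0.25.
term1 = 0.25/0.75 = 0.333333.
term2 = 0.25/0.25 = 1.0.
chi^2 = 0.333333 + 1.0 = 1.3333

1.3333


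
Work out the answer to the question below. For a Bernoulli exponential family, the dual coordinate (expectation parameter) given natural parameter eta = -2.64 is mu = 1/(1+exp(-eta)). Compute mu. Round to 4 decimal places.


Dual coordinate (expectation parameter) for Bernoulli:
mu = 1/(1+exp(-eta)).
eta = -2.64.
exp(-eta) = exp(2.64) = 14.013204.
mu = 1/(1+14.013204) = 0.0666

0.0666


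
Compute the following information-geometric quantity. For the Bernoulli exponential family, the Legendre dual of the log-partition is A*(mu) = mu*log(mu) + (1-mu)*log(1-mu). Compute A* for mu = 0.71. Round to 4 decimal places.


Legendre transform for Bernoulli:
A*(mu) = mu*log(mu) + (1-mu)*log(1-mu).
mu = 0.71, 1-mu = 0.29.
mu*log(mu) = 0.71*log(0.71) = -0.243168.
(1-mu)*log(1-mu) = 0.29*log(0.29) = -0.358984.
A* = -0.243168 + -0.358984 = -0.6022

-0.6022


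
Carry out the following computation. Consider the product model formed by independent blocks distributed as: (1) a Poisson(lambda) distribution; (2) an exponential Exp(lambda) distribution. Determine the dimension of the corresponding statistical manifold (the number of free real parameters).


The dimension of a statistical manifold equals the number of free
(independent) real parameters of the model. For a product of independent
blocks the parameter counts add.
- Poisson (lambda): 1.
- exponential (lambda): 1.
Total = 1 + 1 = 2.
Dimension = 2

2


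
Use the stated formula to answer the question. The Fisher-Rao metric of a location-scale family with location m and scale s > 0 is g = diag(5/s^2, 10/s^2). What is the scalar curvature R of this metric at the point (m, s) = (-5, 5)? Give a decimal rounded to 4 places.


The metric has the form g = (A dm^2 + B ds^2)/s^2 with A = 5, B = 10.
Substitute u = sqrt(A/B)*m: g = B*(du^2 + ds^2)/s^2, i.e. B times the
Poincare upper half-plane metric, which has constant Gaussian curvature -1.
Scaling a 2D metric by a constant c divides the Gaussian curvature by c,
so K = -1/B = -1/(10) = -0.1000 everywhere (the point (m, s) = (-5, 5) is irrelevant:
the curvature is constant).
Scalar curvature in dimension 2: R = 2K = -2/(10) = -0.2000.

-0.2000


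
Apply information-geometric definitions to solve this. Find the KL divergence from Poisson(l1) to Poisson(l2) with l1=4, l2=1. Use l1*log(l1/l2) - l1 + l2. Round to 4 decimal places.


KL divergence for Poisson:
KL = l1*log(l1/l2) - l1 + l2.
l1 = 4, l2 = 1.
log(4/1) = 1.386294.
l1*log(l1/l2) = 4 * 1.386294 = 5.545177.
KL = 5.545177 - 4 + 1 = 2.5452

2.5452


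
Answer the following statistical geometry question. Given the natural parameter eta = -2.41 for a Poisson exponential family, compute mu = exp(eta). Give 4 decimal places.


Expectation parameter for Poisson exponential family:
mu = exp(eta).
eta = -2.41.
mu = exp(-2.41) = 0.0898

0.0898


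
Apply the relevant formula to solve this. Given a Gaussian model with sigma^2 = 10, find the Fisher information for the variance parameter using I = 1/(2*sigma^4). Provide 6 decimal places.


Fisher information for variance: I(sigma^2) = 1/(2*sigma^4).
sigma^2 = 10, so sigma^4 = 100.
I = 1/(2*100) = 1/200 = 0.005000

0.005000


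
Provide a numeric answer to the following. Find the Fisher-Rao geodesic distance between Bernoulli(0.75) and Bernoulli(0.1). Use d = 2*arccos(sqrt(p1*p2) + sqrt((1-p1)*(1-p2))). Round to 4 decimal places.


Geodesic distance on Bernoulli manifold:
d(p1,p2) = 2*arccos(sqrt(p1*p2) + sqrt((1-p1)*(1-p2))).
sqrt(p1*p2) = sqrt(0.75*0.1) = 0.273861.
sqrt((1-p1)*(1-p2)) = sqrt(0.25*0.9) = 0.474342.
arg = 0.273861 + 0.474342 = 0.748203.
d = 2*arccos(0.748203) = 1.4509

1.4509


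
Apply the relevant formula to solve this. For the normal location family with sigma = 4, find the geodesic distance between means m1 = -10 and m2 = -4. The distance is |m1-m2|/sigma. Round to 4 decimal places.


On the fixed-variance normal subfamily, geodesic distance = |m1-m2|/sigma.
|-10 - -4| = 6.
sigma = 4.
d = 6/4 = 1.5000

1.5000


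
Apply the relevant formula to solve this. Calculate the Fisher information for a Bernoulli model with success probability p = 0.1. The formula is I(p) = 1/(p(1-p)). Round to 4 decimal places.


For Bernoulli(p), Fisher information is I(p) = 1/(p*(1-p)).
p = 0.1, 1-p = 0.9.
p*(1-p) = 0.09.
I(p) = 1/0.09 = 11.1111

11.1111


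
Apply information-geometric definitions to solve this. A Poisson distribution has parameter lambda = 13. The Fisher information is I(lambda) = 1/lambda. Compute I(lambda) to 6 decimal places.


Fisher information for Poisson: I(lambda) = 1/lambda.
lambda = 13.
I(lambda) = 1/13 = 0.076923

0.076923


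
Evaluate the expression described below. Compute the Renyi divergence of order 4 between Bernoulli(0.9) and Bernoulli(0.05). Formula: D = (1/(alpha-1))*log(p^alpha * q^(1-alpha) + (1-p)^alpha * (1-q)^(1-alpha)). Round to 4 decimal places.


Renyi divergence of order alpha between Bernoulli distributions:
D = (1/(alpha-1))*log(p^alpha * q^(1-alpha) + (1-p)^alpha * (1-q)^(1-alpha)).
alpha = 4, p = 0.9, q = 0.05.
p^alpha * q^(1-alpha) = 0.9^4 * 0.05^-3 = 5248.8.
(1-p)^alpha * (1-q)^(1-alpha) = 0.1^4 * 0.95^-3 = 0.000117.
sum = 5248.8 + 0.000117 = 5248.800117.
D = (1/3)*log(5248.800117) = 2.8553

2.8553


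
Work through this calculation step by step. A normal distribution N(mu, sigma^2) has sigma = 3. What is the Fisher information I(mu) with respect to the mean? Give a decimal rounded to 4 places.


The Fisher information for the mean of a normal distribution is I(mu) = 1/sigma^2.
sigma = 3, so sigma^2 = 9.
I(mu) = 1/9 = 0.1111

0.1111


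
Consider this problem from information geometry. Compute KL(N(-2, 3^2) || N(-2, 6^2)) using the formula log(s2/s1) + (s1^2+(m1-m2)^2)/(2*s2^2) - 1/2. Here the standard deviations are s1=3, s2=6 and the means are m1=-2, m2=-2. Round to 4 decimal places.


KL divergence between normal distributions:
KL = log(s2/s1) + (s1^2 + (m1-m2)^2)/(2*s2^2) - 1/2.
log(6/3) = 0.693147.
(3^2 + (-2--2)^2)/(2*6^2) = (9 + 0)/72 = 0.125.
KL = 0.693147 + 0.125 - 0.5 = 0.3181

0.3181


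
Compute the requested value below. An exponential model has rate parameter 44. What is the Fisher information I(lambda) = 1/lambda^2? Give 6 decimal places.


Fisher information for exponential: I(lambda) = 1/lambda^2.
lambda = 44, lambda^2 = 1936.
I = 1/1936 = 0.000517

0.000517


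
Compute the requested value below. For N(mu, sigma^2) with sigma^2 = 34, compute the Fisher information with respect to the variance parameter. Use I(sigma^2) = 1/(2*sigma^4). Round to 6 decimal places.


Fisher information for variance: I(sigma^2) = 1/(2*sigma^4).
sigma^2 = 34, so sigma^4 = 1156.
I = 1/(2*1156) = 1/2312 = 0.000433

0.000433


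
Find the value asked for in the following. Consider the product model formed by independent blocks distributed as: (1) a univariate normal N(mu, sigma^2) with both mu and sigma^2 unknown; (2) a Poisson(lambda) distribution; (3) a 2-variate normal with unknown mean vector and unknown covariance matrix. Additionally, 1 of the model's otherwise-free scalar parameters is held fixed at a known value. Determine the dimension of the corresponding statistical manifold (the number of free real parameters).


The dimension of a statistical manifold equals the number of free
(independent) real parameters of the model. For a product of independent
blocks the parameter counts add.
- normal (mu, sigma^2): 2.
- Poisson (lambda): 1.
- 2-variate normal: 2 (mean) + 2*3/2 = 3 (symmetric covariance) = 5.
Total = 2 + 1 + 5 = 8.
1 parameter(s) fixed at known values: 8 - 1 = 7.
Dimension = 7

7


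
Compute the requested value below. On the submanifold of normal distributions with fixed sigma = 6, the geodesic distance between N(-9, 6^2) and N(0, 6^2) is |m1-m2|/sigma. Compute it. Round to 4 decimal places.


On the fixed-variance normal subfamily, geodesic distance = |m1-m2|/sigma.
|-9 - 0| = 9.
sigma = 6.
d = 9/6 = 1.5000

1.5000


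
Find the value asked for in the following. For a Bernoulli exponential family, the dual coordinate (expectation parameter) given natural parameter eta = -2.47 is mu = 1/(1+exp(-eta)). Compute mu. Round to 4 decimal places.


Dual coordinate (expectation parameter) for Bernoulli:
mu = 1/(1+exp(-eta)).
eta = -2.47.
exp(-eta) = exp(2.47) = 11.822447.
mu = 1/(1+11.822447) = 0.0780

0.0780


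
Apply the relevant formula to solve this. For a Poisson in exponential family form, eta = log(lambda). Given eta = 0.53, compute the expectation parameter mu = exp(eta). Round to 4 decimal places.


Expectation parameter for Poisson exponential family:
mu = exp(eta).
eta = 0.53.
mu = exp(0.53) = 1.6989

1.6989


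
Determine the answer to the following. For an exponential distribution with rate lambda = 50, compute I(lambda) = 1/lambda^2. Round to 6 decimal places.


Fisher information for exponential: I(lambda) = 1/lambda^2.
lambda = 50, lambda^2 = 2500.
I = 1/2500 = 0.000400

0.000400


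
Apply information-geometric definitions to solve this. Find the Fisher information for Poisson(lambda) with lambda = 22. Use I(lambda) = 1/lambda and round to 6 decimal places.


Fisher information for Poisson: I(lambda) = 1/lambda.
lambda = 22.
I(lambda) = 1/22 = 0.045455

0.045455


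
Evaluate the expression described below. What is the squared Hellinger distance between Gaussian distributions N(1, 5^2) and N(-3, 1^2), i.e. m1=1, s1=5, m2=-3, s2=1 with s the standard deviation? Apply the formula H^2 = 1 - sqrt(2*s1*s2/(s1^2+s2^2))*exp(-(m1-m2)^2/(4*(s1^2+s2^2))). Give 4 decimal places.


Squared Hellinger distance for Gaussians:
H^2 = 1 - sqrt(2*s1*s2/(s1^2+s2^2)) * exp(-(m1-m2)^2/(4*(s1^2+s2^2))).
s1^2 = 25, s2^2 = 1, s1^2+s2^2 = 26.
sqrt(2*5*1/(26)) = 0.620174.
(m1-m2)^2 = (4)^2 = 16.
exp(-16/(4*26)) = exp(-0.153846) = 0.857404.
H^2 = 1 - 0.620174*0.857404 = 0.4683

0.4683


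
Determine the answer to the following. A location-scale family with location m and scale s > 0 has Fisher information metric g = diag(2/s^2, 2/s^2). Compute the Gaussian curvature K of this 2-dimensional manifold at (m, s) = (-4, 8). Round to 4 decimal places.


The metric has the form g = (A dm^2 + B ds^2)/s^2 with A = 2, B = 2.
Substitute u = sqrt(A/B)*m: g = B*(du^2 + ds^2)/s^2, i.e. B times the
Poincare upper half-plane metric, which has constant Gaussian curvature -1.
Scaling a 2D metric by a constant c divides the Gaussian curvature by c,
so K = -1/B = -1/(2) = -0.5000 everywhere (the point (m, s) = (-4, 8) is irrelevant:
the curvature is constant).
The requested Gaussian curvature is K = -0.5000.

-0.5000


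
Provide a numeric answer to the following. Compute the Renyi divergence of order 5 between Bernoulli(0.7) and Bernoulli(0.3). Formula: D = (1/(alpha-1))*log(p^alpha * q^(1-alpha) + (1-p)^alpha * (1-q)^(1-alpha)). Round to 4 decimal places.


Renyi divergence of order alpha between Bernoulli distributions:
D = (1/(alpha-1))*log(p^alpha * q^(1-alpha) + (1-p)^alpha * (1-q)^(1-alpha)).
alpha = 5, p = 0.7, q = 0.3.
p^alpha * q^(1-alpha) = 0.7^5 * 0.3^-4 = 20.749383.
(1-p)^alpha * (1-q)^(1-alpha) = 0.3^5 * 0.7^-4 = 0.010121.
sum = 20.749383 + 0.010121 = 20.759503.
D = (1/4)*log(20.759503) = 0.7583

0.7583


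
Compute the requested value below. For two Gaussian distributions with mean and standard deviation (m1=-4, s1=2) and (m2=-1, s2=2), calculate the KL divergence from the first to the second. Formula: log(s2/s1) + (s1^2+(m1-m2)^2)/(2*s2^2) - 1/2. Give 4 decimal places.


KL divergence between normal distributions:
KL = log(s2/s1) + (s1^2 + (m1-m2)^2)/(2*s2^2) - 1/2.
log(2/2) = 0.0.
(2^2 + (-4--1)^2)/(2*2^2) = (4 + 9)/8 = 1.625.
KL = 0.0 + 1.625 - 0.5 = 1.1250

1.1250


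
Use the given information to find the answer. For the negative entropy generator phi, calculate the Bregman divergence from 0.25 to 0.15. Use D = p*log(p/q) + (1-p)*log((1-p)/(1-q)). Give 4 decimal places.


Bregman divergence with negative entropy generator:
D = p*log(p/q) + (1-p)*log((1-p)/(1-q)).
p = 0.25, q = 0.15.
p*log(p/q) = 0.25*log(0.25/0.15) = 0.127706.
(1-p)*log((1-p)/(1-q)) = 0.75*log(0.75/0.85) = -0.093872.
D = 0.127706 + -0.093872 = 0.0338

0.0338


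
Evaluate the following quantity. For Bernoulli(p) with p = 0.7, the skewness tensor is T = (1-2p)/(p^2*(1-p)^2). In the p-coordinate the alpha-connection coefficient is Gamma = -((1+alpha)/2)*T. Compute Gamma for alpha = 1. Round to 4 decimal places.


Skewness (Amari-Chentsov) tensor: T = (1-2p)/(p^2*(1-p)^2).
p = 0.7, 1-2p = -0.4, p^2 = 0.49, (1-p)^2 = 0.09.
T = -0.4/(0.49 * 0.09) = -9.070295.
In the p-coordinate, Gamma^(alpha) = Gamma^(0) - (alpha/2)*T with Gamma^(0) = (1/2)*g'(p) = -T/2,
so Gamma^(alpha) = -((1+alpha)/2)*T.
alpha = 1, -(1+alpha)/2 = -1.0.
Gamma = -1.0 * -9.070295 = 9.0703

9.0703


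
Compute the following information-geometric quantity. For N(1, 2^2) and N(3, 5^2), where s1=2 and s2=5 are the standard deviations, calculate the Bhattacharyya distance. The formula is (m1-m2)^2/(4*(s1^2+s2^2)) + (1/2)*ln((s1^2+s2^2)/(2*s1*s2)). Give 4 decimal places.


Bhattacharyya distance between two Gaussians:
DB = (m1-m2)^2/(4*(s1^2+s2^2)) + (1/2)*ln((s1^2+s2^2)/(2*s1*s2)).
(m1-m2)^2 = (-2)^2 = 4.
s1^2+s2^2 = 4 + 25 = 29.
term1 = 4/116 = 0.034483.
term2 = 0.5*ln(29/20.0) = 0.185782.
DB = 0.034483 + 0.185782 = 0.2203

0.2203


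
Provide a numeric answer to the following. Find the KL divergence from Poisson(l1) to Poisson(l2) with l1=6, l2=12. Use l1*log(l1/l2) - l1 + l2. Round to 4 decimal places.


KL divergence for Poisson:
KL = l1*log(l1/l2) - l1 + l2.
l1 = 6, l2 = 12.
log(6/12) = -0.693147.
l1*log(l1/l2) = 6 * -0.693147 = -4.158883.
KL = -4.158883 - 6 + 12 = 1.8411

1.8411
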